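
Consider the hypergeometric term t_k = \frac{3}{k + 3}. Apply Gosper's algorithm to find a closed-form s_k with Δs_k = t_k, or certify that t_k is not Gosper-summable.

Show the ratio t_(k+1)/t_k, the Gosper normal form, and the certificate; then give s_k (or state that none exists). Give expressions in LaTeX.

Compute t_(k+1)/t_k: get (k + 3)/(k + 4).
So A=k + 3 and B=k + 4, with C=1.
f must satisfy (k + 3)·f(k+1) − (k + 3)·f(k) = 1.
d = 0 from the (1,1,0) case.
Put f(k) = c0: A·f(k+1) − B(k−1)·f(k) − C = -1; need -1 = 0 — inconsistent ⇒ no f, not summable.

not Gosper-summable; s_k does not exist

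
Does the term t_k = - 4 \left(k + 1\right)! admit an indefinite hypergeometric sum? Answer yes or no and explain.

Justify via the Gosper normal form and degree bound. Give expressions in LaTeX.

No — negative degree bound, so no certificate f.

Step 1: r(k) = k + 2.
Take A(k)=k + 2, B(k)=1, C(k)=1.
Key eq: (k + 2)·f(k+1) = (1)·f(k) + (1).
Degrees (1,0,0) ⇒ d ≤ -1.
deg f ≤ -1 is impossible — no certificate.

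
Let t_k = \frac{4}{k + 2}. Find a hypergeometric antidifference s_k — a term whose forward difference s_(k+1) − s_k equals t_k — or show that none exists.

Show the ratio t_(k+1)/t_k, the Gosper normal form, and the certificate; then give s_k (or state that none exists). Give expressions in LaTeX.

The ratio is (k + 2)/(k + 3).
So A=k + 2 and B=k + 3, with C=1.
Key eq: (k + 2)·f(k+1) = (k + 2)·f(k) + (1).
From deg A=1, deg B=1, deg C=0: d=0.
Write f(k) = c0. Then LHS − RHS = -1, requiring -1 = 0: contradictory. No certificate.

no hypergeometric antidifference exists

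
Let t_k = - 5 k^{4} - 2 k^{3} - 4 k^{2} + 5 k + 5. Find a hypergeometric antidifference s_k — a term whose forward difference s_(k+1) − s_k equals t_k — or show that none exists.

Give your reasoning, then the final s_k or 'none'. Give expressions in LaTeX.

The ratio is (5*k**4 + 22*k**3 + 40*k**2 + 29*k + 1)/(5*k**4 + 2*k**3 + 4*k**2 - 5*k - 5).
Gosper form: A/B · C(k+1)/C(k) with A=1, B=1, C=k**4 + 2*k**3/5 + 4*k**2/5 - k - 1.
f must satisfy (1)·f(k+1) − (1)·f(k) = k**4 + 2*k**3/5 + 4*k**2/5 - k - 1.
d = 5 from the (0,0,4) case.
Match coefficients ⇒ f(k) = k*(k**4 - 2*k**3 + 2*k**2 - 4*k - 2)/5.
Certificate R = B(k−1)f/C = k*(k**4 - 2*k**3 + 2*k**2 - 4*k - 2)/(5*k**4 + 2*k**3 + 4*k**2 - 5*k - 5) gives s_k = k*(-k**4 + 2*k**3 - 2*k**2 + 4*k + 2).
Δs = -5*k**4 - 2*k**3 - 4*k**2 + 5*k + 5, as required.

s_k = k \left(- k^{4} + 2 k^{3} - 2 k^{2} + 4 k + 2\right)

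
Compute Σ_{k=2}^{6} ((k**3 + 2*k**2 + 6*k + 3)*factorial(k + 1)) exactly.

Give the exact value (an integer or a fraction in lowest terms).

r(k) = (k**4 + 7*k**3 + 23*k**2 + 38*k + 24)/(k**3 + 2*k**2 + 6*k + 3) after simplifying.
Gosper form: A/B · C(k+1)/C(k) with A=k + 2, B=1, C=k**3 + 2*k**2 + 6*k + 3.
Key eq: (k + 2)·f(k+1) = (1)·f(k) + (k**3 + 2*k**2 + 6*k + 3).
Bound: deg f ≤ 2.
A polynomial solution: f(k) = k**2 - k + 3.
R(k) = B(k−1)·f(k)/C(k) = (k**2 - k + 3)/(k**3 + 2*k**2 + 6*k + 3); s_k = R·t_k = (k**2 - k + 3)*factorial(k + 1).
Δs = (k**3 + 2*k**2 + 6*k + 3)*factorial(k + 1), as required.
Telescoping: Σ = s_(7) − s_(2) = 1814400 − (30) = 1814370.

Σ = 1814370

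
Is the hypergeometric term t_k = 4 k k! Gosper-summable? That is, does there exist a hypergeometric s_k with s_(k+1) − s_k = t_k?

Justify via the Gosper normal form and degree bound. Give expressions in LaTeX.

Yes. s_k = 4 k!.

t_(k+1)/t_k = (k + 1)**2/k.
Gosper form: A/B · C(k+1)/C(k) with A=k + 1, B=1, C=k.
Key eq: (k + 1)·f(k+1) = (1)·f(k) + (k).
Bound: deg f ≤ 0.
Match coefficients ⇒ f(k) = 1.
Then R = B(k−1)f/C = 1/k, so s_k = R(k)·t_k = 4*factorial(k).
s_(k+1) − s_k = 4*k*factorial(k) = t_k.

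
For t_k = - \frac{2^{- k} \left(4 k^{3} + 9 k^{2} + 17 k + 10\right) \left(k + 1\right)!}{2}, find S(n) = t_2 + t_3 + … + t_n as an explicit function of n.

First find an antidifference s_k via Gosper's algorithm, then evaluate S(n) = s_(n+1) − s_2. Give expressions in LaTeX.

S(n) = \frac{2^{- n} \left(42 \cdot 2^{n} - 4 n^{4} n! - 21 n^{3} n! - 36 n^{2} n! - 21 n n! - 2 n!\right)}{2}

r(k) = (4*k**4 + 29*k**3 + 89*k**2 + 134*k + 80)/(2*(4*k**3 + 9*k**2 + 17*k + 10)) after simplifying.
A = k/2 + 1, B = 1, C = k**3 + 9*k**2/4 + 17*k/4 + 5/2.
Need (k/2 + 1)·f(k+1) − (1)·f(k) = k**3 + 9*k**2/4 + 17*k/4 + 5/2.
d = 2 from the (1,0,3) case.
Solve for f: f(k) = (4*k**2 + k - 4)/2 (degree 2 ≤ 2).
Get s_k = R·t_k = -(4*k**2 + k - 4)*factorial(k + 1)/2**k with R(k) = B(k−1)f(k)/C(k) = 2*(4*k**2 + k - 4)/(4*k**3 + 9*k**2 + 17*k + 10).
Check: Δs_k = -(4*k**3 + 9*k**2 + 17*k + 10)*factorial(k + 1)/(2*2**k). ✓
s_(n+1) = -2**(-n - 1)*(4*n**2 + 9*n + 1)*factorial(n + 2) and s_(2) = -21, so S(n) = (42*2**n - 4*n**4*factorial(n) - 21*n**3*factorial(n) - 36*n**2*factorial(n) - 21*n*factorial(n) - 2*factorial(n))/(2*2**n).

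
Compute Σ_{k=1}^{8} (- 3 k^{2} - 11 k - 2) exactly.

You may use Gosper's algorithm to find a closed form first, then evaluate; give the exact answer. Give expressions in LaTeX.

Ratio r(k) = (3*k**2 + 17*k + 16)/(3*k**2 + 11*k + 2).
Factor: A=1; B=1; C=k**2 + 11*k/3 + 2/3.
Solve (1)·f(k+1) − (1)·f(k) = k**2 + 11*k/3 + 2/3.
d = 3 from the (0,0,2) case.
Solve for f: f(k) = k*(k**2 + 4*k - 3)/3 (degree 3 ≤ 3).
Then R = B(k−1)f/C = k*(k**2 + 4*k - 3)/(3*k**2 + 11*k + 2), so s_k = R(k)·t_k = k*(-k**2 - 4*k + 3).
Δs = -3*k**2 - 11*k - 2, as required.
Sum = s_(9) − s_(1); s_(9) = -1026, s_(1) = -2 ⇒ -1024.

Σ = -1024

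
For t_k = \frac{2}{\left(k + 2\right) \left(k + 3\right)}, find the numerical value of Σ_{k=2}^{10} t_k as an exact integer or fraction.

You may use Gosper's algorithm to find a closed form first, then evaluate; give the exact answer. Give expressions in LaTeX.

r(k) = (k + 2)/(k + 4) after simplifying.
Take A(k)=k + 2, B(k)=k + 4, C(k)=1.
Solve (k + 2)·f(k+1) − (k + 3)·f(k) = 1.
Bound: deg f ≤ 1.
Match coefficients ⇒ f(k) = k/2.
Get s_k = R·t_k = k/(k + 2) with R(k) = B(k−1)f(k)/C(k) = k*(k + 3)/2.
Δs = 2/(k**2 + 5*k + 6), as required.
Evaluate s at k=11 and k=2: 11/13 and 1/2; difference 9/26.

Σ = 9/26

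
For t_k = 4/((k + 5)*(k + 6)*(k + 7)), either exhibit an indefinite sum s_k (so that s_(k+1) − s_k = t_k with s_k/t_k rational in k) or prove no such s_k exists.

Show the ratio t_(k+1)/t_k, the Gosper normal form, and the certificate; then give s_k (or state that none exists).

s_k = k*(k + 11)/(15*(k + 5)*(k + 6))

The ratio is (k + 5)/(k + 8).
Take A(k)=k + 5, B(k)=k + 8, C(k)=1.
Key eq: (k + 5)·f(k+1) = (k + 7)·f(k) + (1).
deg f ≤ 2 (via 1,1,0).
Solve for f: f(k) = k*(k + 11)/60 (degree 2 ≤ 2).
Then R = B(k−1)f/C = k*(k + 7)*(k + 11)/60, so s_k = R(k)·t_k = k*(k + 11)/(15*(k + 5)*(k + 6)).
Check: Δs_k = 4/(k**3 + 18*k**2 + 107*k + 210). ✓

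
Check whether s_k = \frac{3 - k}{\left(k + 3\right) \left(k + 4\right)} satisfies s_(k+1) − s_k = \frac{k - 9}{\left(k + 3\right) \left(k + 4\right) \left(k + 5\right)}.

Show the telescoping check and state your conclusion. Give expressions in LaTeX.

valid (s_(k+1) − s_k reduces to t_k)

s_(k+1) = (2 - k)/((k + 4)*(k + 5))
s_(k+1) − s_k = (k - 9)/(k**3 + 12*k**2 + 47*k + 60)
(s_(k+1) − s_k) − t_k = 0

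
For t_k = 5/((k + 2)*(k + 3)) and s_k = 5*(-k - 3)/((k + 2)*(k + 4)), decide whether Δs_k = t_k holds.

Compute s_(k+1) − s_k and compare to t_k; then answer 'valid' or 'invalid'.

s_(k+1) = 5*(-k - 4)/((k + 3)*(k + 5))
s_(k+1) − s_k = 5*(k**2 + 7*k + 13)/(k**4 + 14*k**3 + 71*k**2 + 154*k + 120)
(s_(k+1) − s_k) − t_k = 5*(-2*k - 7)/(k**4 + 14*k**3 + 71*k**2 + 154*k + 120)

Invalid: residual 5*(-2*k - 7)/(k**4 + 14*k**3 + 71*k**2 + 154*k + 120) ≠ 0.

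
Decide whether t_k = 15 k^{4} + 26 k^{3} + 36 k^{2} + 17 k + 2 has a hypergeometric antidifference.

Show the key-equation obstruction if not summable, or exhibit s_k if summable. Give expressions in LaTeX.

Yes. s_k = k \left(3 k^{4} - k^{3} + 4 k^{2} - 3 k - 1\right).

r(k) = (15*k**4 + 86*k**3 + 204*k**2 + 227*k + 96)/(15*k**4 + 26*k**3 + 36*k**2 + 17*k + 2) after simplifying.
Gosper form: A/B · C(k+1)/C(k) with A=1, B=1, C=k**4 + 26*k**3/15 + 12*k**2/5 + 17*k/15 + 2/15.
Need (1)·f(k+1) − (1)·f(k) = k**4 + 26*k**3/15 + 12*k**2/5 + 17*k/15 + 2/15.
deg f ≤ 5 (via 0,0,4).
Coefficient equations give f(k) = k*(3*k**4 - k**3 + 4*k**2 - 3*k - 1)/15.
R(k) = B(k−1)·f(k)/C(k) = k*(3*k**4 - k**3 + 4*k**2 - 3*k - 1)/(15*k**4 + 26*k**3 + 36*k**2 + 17*k + 2); s_k = R·t_k = k*(3*k**4 - k**3 + 4*k**2 - 3*k - 1).
Check: Δs_k = 15*k**4 + 26*k**3 + 36*k**2 + 17*k + 2. ✓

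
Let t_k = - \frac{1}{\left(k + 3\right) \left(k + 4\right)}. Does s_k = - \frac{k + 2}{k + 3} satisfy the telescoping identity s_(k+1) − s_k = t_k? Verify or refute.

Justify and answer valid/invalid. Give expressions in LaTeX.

Valid: the claim telescopes to t_k.

s_(k+1) = (-k - 3)/(k + 4)
s_(k+1) − s_k = -1/(k**2 + 7*k + 12)
(s_(k+1) − s_k) − t_k = 0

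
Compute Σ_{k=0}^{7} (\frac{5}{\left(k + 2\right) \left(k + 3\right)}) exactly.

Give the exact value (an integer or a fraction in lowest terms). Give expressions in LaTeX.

Σ = 2

Step 1: r(k) = (k + 2)/(k + 4).
A = k + 2, B = k + 4, C = 1.
Need (k + 2)·f(k+1) − (k + 3)·f(k) = 1.
deg f ≤ 1 (via 1,1,0).
Match coefficients ⇒ f(k) = k/2.
So s_k = (B(k−1)f/C)·t_k = (k*(k + 3)/2)·t_k = 5*k/(2*(k + 2)).
s_(k+1) − s_k = 5/(k**2 + 5*k + 6) = t_k.
Σ_(k=0)^(7) t_k = s_(8) − s_(0) = 2 − (0) = 2.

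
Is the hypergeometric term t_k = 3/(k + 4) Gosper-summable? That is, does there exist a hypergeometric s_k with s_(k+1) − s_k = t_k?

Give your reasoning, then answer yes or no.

The ratio is (k + 4)/(k + 5).
Normal form (A,B,C) = (k + 4, k + 5, 1).
Need (k + 4)·f(k+1) − (k + 4)·f(k) = 1.
Bound: deg f ≤ 0.
f = c0 ⇒ A·f(k+1) − B(k−1)·f(k) − C = -1. The system {-1 = 0} is inconsistent; no antidifference.

No — the linear system for f has no solution.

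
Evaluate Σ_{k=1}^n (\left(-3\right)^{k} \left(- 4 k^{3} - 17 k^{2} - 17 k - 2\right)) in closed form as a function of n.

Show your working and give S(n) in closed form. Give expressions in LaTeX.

Ratio r(k) = 3*(-4*k**3 - 29*k**2 - 63*k - 40)/(4*k**3 + 17*k**2 + 17*k + 2).
Factor: A=-3; B=1; C=k**3 + 17*k**2/4 + 17*k/4 + 1/2.
Set up (-3)·f(k+1) − (1)·f(k) − (k**3 + 17*k**2/4 + 17*k/4 + 1/2) = 0.
Degrees (0,0,3) ⇒ d ≤ 3.
Solve for f: f(k) = -(k**3 + 2*k**2 - k - 1)/4 (degree 3 ≤ 3).
Get s_k = R·t_k = (-3)**k*(k**3 + 2*k**2 - k - 1) with R(k) = B(k−1)f(k)/C(k) = -(k**3 + 2*k**2 - k - 1)/(4*k**3 + 17*k**2 + 17*k + 2).
s_(k+1) − s_k = (-3)**k*(-4*k**3 - 17*k**2 - 17*k - 2) = t_k.
Σ_(k=1)^n t_k = s_(n+1) − s_(1) = ((-3)**(n + 1)*(n**3 + 5*n**2 + 6*n + 1)) − (-3), i.e. -3*(-3)**n*n**3 - 15*(-3)**n*n**2 - 18*(-3)**n*n - 3*(-3)**n + 3.

S(n) = - 3 \left(-3\right)^{n} n^{3} - 15 \left(-3\right)^{n} n^{2} - 18 \left(-3\right)^{n} n - 3 \left(-3\right)^{n} + 3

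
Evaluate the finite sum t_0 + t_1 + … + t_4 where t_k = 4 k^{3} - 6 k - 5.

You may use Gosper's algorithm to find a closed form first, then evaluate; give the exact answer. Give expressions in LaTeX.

The ratio is (6*k - 4*(k + 1)**3 + 11)/(-4*k**3 + 6*k + 5).
So A=1 and B=1, with C=k**3 - 3*k/2 - 5/4.
Need (1)·f(k+1) − (1)·f(k) = k**3 - 3*k/2 - 5/4.
Degrees (0,0,3) ⇒ d ≤ 4.
Match coefficients ⇒ f(k) = k*(k**3 - 2*k**2 - 2*k - 2)/4.
So s_k = (B(k−1)f/C)·t_k = (k*(k**3 - 2*k**2 - 2*k - 2)/(4*k**3 - 6*k - 5))·t_k = k*(k**3 - 2*k**2 - 2*k - 2).
Check: Δs_k = 4*k**3 - 6*k - 5. ✓
Sum = s_(5) − s_(0); s_(5) = 315, s_(0) = 0 ⇒ 315.

Σ = 315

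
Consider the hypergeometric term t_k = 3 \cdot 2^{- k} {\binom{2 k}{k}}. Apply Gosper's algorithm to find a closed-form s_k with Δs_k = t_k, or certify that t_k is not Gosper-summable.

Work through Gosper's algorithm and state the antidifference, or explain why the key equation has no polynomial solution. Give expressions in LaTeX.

The ratio is (2*k + 1)/(k + 1).
A = 2*k + 1, B = k + 1, C = 1.
Need (2*k + 1)·f(k+1) − (k)·f(k) = 1.
From deg A=1, deg B=1, deg C=0: d=-1.
deg f ≤ -1 is impossible — no certificate.

none (Gosper's algorithm certifies no s_k)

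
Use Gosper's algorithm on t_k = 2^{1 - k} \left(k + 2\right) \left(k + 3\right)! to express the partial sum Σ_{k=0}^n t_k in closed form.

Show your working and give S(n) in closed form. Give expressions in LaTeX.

r(k) = (k + 3)*(k + 4)/(2*(k + 2)) after simplifying.
So A=k/2 + 2 and B=1, with C=k + 2.
Need (k/2 + 2)·f(k+1) − (1)·f(k) = k + 2.
deg f ≤ 0 (via 1,0,1).
Coefficient equations give f(k) = 2.
R(k) = B(k−1)·f(k)/C(k) = 2/(k + 2); s_k = R·t_k = 2**(2 - k)*factorial(k + 3).
s_(k+1) − s_k = 2**(1 - k)*(k + 2)*factorial(k + 3) = t_k.
Σ_(k=0)^n t_k = s_(n+1) − s_(0) = (2**(1 - n)*factorial(n + 4)) − (24), i.e. -24 + 2*factorial(n + 4)/2**n.

S(n) = -24 + 2 \cdot 2^{- n} \left(n + 4\right)!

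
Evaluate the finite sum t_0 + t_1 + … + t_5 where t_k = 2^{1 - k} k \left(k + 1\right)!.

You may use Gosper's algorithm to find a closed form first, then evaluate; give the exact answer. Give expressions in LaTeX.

Σ = 311

Step 1: r(k) = (k + 1)*(k + 2)/(2*k).
So A=k/2 + 1 and B=1, with C=k.
f must satisfy (k/2 + 1)·f(k+1) − (1)·f(k) = k.
Bound: deg f ≤ 0.
Solve for f: f(k) = 2 (degree 0 ≤ 0).
Certificate R = B(k−1)f/C = 2/k gives s_k = 2**(2 - k)*factorial(k + 1).
Verify: 2**(1 - k)*k*factorial(k + 1) matches t_k.
Evaluate s at k=6 and k=0: 315 and 4; difference 311.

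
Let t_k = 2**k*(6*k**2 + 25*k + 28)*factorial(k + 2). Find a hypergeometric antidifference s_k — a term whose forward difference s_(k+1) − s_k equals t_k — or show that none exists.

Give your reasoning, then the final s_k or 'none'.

s_k = 2**k*(3*k + 2)*factorial(k + 2)

t_(k+1)/t_k = 2*(6*k**3 + 55*k**2 + 170*k + 177)/(6*k**2 + 25*k + 28).
Take A(k)=2*k + 6, B(k)=1, C(k)=k**2 + 25*k/6 + 14/3.
Set up (2*k + 6)·f(k+1) − (1)·f(k) − (k**2 + 25*k/6 + 14/3) = 0.
Bound: deg f ≤ 1.
Match coefficients ⇒ f(k) = (3*k + 2)/6.
R(k) = B(k−1)·f(k)/C(k) = (3*k + 2)/(6*k**2 + 25*k + 28); s_k = R·t_k = 2**k*(3*k + 2)*factorial(k + 2).
Δs = 2**k*(6*k**2 + 25*k + 28)*factorial(k + 2), as required.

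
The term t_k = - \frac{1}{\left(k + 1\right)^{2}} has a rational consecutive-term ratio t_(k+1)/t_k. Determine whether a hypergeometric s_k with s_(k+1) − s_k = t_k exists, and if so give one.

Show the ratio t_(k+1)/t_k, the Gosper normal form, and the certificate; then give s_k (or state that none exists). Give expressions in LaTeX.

none — t_k is not Gosper-summable

t_(k+1)/t_k = (k + 1)**2/(k + 2)**2.
Factor: A=k**2 + 2*k + 1; B=k**2 + 4*k + 4; C=1.
Need (k**2 + 2*k + 1)·f(k+1) − (k**2 + 2*k + 1)·f(k) = 1.
deg f ≤ 0 (via 2,2,0).
Write f(k) = c0. Then LHS − RHS = -1, requiring -1 = 0: contradictory. No certificate.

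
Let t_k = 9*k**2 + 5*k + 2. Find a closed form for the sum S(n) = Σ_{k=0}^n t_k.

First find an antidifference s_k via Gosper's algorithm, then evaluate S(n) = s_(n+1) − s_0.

S(n) = 3*n**3 + 7*n**2 + 6*n + 2

t_(k+1)/t_k = (9*k**2 + 23*k + 16)/(9*k**2 + 5*k + 2).
Gosper form: A/B · C(k+1)/C(k) with A=1, B=1, C=k**2 + 5*k/9 + 2/9.
Solve (1)·f(k+1) − (1)·f(k) = k**2 + 5*k/9 + 2/9.
d = 3 from the (0,0,2) case.
Solving with deg f ≤ 3: f(k) = k*(3*k**2 - 2*k + 1)/9.
Then R = B(k−1)f/C = k*(3*k**2 - 2*k + 1)/(9*k**2 + 5*k + 2), so s_k = R(k)·t_k = k*(3*k**2 - 2*k + 1).
Check: Δs_k = 9*k**2 + 5*k + 2. ✓
s_(n+1) = 3*n**3 + 7*n**2 + 6*n + 2 and s_(0) = 0, so S(n) = 3*n**3 + 7*n**2 + 6*n + 2.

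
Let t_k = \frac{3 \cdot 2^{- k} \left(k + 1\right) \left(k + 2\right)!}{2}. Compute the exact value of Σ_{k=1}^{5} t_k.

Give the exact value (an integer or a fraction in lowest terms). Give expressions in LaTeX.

r(k) = (k + 2)*(k + 3)/(2*(k + 1)) after simplifying.
Normal form (A,B,C) = (k/2 + 3/2, 1, k + 1).
Need (k/2 + 3/2)·f(k+1) − (1)·f(k) = k + 1.
Bound: deg f ≤ 0.
Coefficient equations give f(k) = 2.
Get s_k = R·t_k = 3*factorial(k + 2)/2**k with R(k) = B(k−1)f(k)/C(k) = 2/(k + 1).
Δs = 3*(k + 1)*factorial(k + 2)/(2*2**k), as required.
Evaluate s at k=6 and k=1: 1890 and 9; difference 1881.

Σ = 1881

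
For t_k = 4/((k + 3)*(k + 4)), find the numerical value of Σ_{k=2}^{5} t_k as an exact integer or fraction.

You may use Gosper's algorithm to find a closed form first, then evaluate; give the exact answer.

Σ = 16/45

Compute t_(k+1)/t_k: get (k + 3)/(k + 5).
Factor: A=k + 3; B=k + 5; C=1.
f must satisfy (k + 3)·f(k+1) − (k + 4)·f(k) = 1.
d = 1 from the (1,1,0) case.
Coefficient equations give f(k) = k/3.
Get s_k = R·t_k = 4*k/(3*(k + 3)) with R(k) = B(k−1)f(k)/C(k) = k*(k + 4)/3.
Verify: 4/(k**2 + 7*k + 12) matches t_k.
Σ_(k=2)^(5) t_k = s_(6) − s_(2) = 8/9 − (8/15) = 16/45.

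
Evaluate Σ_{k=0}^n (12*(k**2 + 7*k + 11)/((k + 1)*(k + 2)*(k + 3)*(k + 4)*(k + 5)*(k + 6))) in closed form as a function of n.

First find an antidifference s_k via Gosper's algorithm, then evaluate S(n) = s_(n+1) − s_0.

S(n) = 4*(n**3 + 12*n**2 + 44*n + 33)/(15*(n**3 + 12*n**2 + 44*n + 48))

Compute t_(k+1)/t_k: get (k + 1)*(7*k + (k + 1)**2 + 18)/((k + 7)*(k**2 + 7*k + 11)).
Gosper form: A/B · C(k+1)/C(k) with A=k + 1, B=k + 7, C=k**2 + 7*k + 11.
Solve (k + 1)·f(k+1) − (k + 6)·f(k) = k**2 + 7*k + 11.
deg f ≤ 5 (via 1,1,2).
Coefficient equations give f(k) = k*(k + 2)*(k + 4)*(k**2 + 9*k + 23)/45.
Get s_k = R·t_k = 4*k*(k**2 + 9*k + 23)/(15*(k**3 + 9*k**2 + 23*k + 15)) with R(k) = B(k−1)f(k)/C(k) = k*(k + 2)*(k + 4)*(k + 6)*(k**2 + 9*k + 23)/(45*(k**2 + 7*k + 11)).
s_(k+1) − s_k = 12*(k**2 + 7*k + 11)/(k**6 + 21*k**5 + 175*k**4 + 735*k**3 + 1624*k**2 + 1764*k + 720) = t_k.
Telescope: S(n) = s_(n+1) − s_(0) = 4*(n**3 + 12*n**2 + 44*n + 33)/(15*(n**3 + 12*n**2 + 44*n + 48)) − (0) = 4*(n**3 + 12*n**2 + 44*n + 33)/(15*(n**3 + 12*n**2 + 44*n + 48)).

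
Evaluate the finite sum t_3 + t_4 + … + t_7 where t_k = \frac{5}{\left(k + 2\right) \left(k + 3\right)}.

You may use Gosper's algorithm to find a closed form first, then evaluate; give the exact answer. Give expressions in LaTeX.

Σ = 1/2

Compute t_(k+1)/t_k: get (k + 2)/(k + 4).
Gosper form: A/B · C(k+1)/C(k) with A=k + 2, B=k + 4, C=1.
Solve (k + 2)·f(k+1) − (k + 3)·f(k) = 1.
deg f ≤ 1 (via 1,1,0).
Solving with deg f ≤ 1: f(k) = k/2.
Then R = B(k−1)f/C = k*(k + 3)/2, so s_k = R(k)·t_k = 5*k/(2*(k + 2)).
Verify: 5/(k**2 + 5*k + 6) matches t_k.
Sum = s_(8) − s_(3); s_(8) = 2, s_(3) = 3/2 ⇒ 1/2.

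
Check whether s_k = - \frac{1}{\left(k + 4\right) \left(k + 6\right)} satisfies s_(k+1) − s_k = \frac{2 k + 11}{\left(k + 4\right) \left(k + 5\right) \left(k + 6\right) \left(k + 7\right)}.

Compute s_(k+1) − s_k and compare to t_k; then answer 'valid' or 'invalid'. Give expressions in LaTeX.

s_(k+1) = -1/((k + 5)*(k + 7))
s_(k+1) − s_k = (2*k + 11)/(k**4 + 22*k**3 + 179*k**2 + 638*k + 840)
(s_(k+1) − s_k) − t_k = 0

valid (s_(k+1) − s_k reduces to t_k)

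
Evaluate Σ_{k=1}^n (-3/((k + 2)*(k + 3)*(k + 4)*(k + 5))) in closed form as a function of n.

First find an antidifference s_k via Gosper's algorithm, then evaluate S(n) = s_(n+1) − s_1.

S(n) = n*(-n**2 - 12*n - 47)/(60*(n**3 + 12*n**2 + 47*n + 60))

The ratio is (k + 2)/(k + 6).
Normal form (A,B,C) = (k + 2, k + 6, 1).
f must satisfy (k + 2)·f(k+1) − (k + 5)·f(k) = 1.
From deg A=1, deg B=1, deg C=0: d=3.
Coefficient equations give f(k) = k*(k**2 + 9*k + 26)/72.
Certificate R = B(k−1)f/C = k*(k + 5)*(k**2 + 9*k + 26)/72 gives s_k = k*(-k**2 - 9*k - 26)/(24*(k + 2)*(k + 3)*(k + 4)).
Check: Δs_k = -3/(k**4 + 14*k**3 + 71*k**2 + 154*k + 120). ✓
Evaluate: s_(n+1) = (-n**3 - 12*n**2 - 47*n - 36)/(24*(n**3 + 12*n**2 + 47*n + 60)); subtract s_(1) = -1/40 ⇒ S(n) = n*(-n**2 - 12*n - 47)/(60*(n**3 + 12*n**2 + 47*n + 60)).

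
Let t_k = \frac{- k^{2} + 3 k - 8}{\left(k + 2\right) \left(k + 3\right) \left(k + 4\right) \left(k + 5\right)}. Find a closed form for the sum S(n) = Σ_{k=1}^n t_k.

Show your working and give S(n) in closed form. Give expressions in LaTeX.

S(n) = \frac{n \left(- n^{2} - 2 n - 17\right)}{10 \left(n^{3} + 12 n^{2} + 47 n + 60\right)}

The ratio is (k + 2)*(-3*k + (k + 1)**2 + 5)/((k + 6)*(k**2 - 3*k + 8)).
A = k + 2, B = k + 6, C = k**2 - 3*k + 8.
Key eq: (k + 2)·f(k+1) = (k + 5)·f(k) + (k**2 - 3*k + 8).
deg f ≤ 3 (via 1,1,2).
Match coefficients ⇒ f(k) = k*(k**2 + 3*k + 20)/6.
Then R = B(k−1)f/C = k*(k + 5)*(k**2 + 3*k + 20)/(6*(k**2 - 3*k + 8)), so s_k = R(k)·t_k = k*(-k**2 - 3*k - 20)/(6*(k + 2)*(k + 3)*(k + 4)).
s_(k+1) − s_k = (-k**2 + 3*k - 8)/(k**4 + 14*k**3 + 71*k**2 + 154*k + 120) = t_k.
Telescope: S(n) = s_(n+1) − s_(1) = (-n**3 - 6*n**2 - 29*n - 24)/(6*(n**3 + 12*n**2 + 47*n + 60)) − (-1/15) = n*(-n**2 - 2*n - 17)/(10*(n**3 + 12*n**2 + 47*n + 60)).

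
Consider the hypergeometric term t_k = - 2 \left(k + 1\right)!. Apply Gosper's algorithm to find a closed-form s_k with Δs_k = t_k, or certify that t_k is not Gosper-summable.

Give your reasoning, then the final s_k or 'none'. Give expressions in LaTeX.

t_(k+1)/t_k = k + 2.
Take A(k)=k + 2, B(k)=1, C(k)=1.
Need (k + 2)·f(k+1) − (1)·f(k) = 1.
deg f ≤ -1 (via 1,0,0).
Negative degree bound (-1): no f exists, t_k not Gosper-summable.

none — t_k is not Gosper-summable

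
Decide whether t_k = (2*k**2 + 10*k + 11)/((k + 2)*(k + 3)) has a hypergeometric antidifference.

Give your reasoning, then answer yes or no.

r(k) = (k + 2)*(10*k + 2*(k + 1)**2 + 21)/((k + 4)*(2*k**2 + 10*k + 11)) after simplifying.
Take A(k)=k + 2, B(k)=k + 4, C(k)=k**2 + 5*k + 11/2.
Key eq: (k + 2)·f(k+1) = (k + 3)·f(k) + (k**2 + 5*k + 11/2).
deg f ≤ 2 (via 1,1,2).
Match coefficients ⇒ f(k) = k*(4*k + 7)/4.
Get s_k = R·t_k = k*(4*k + 7)/(2*(k + 2)) with R(k) = B(k−1)f(k)/C(k) = k*(k + 3)*(4*k + 7)/(2*(2*k**2 + 10*k + 11)).
Check: Δs_k = (2*k**2 + 10*k + 11)/(k**2 + 5*k + 6). ✓

Yes. s_k = k*(4*k + 7)/(2*(k + 2)).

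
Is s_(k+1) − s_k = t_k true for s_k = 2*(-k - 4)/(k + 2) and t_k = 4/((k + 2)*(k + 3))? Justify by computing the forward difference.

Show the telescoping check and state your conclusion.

s_(k+1) = 2*(-k - 5)/(k + 3)
s_(k+1) − s_k = 4/(k**2 + 5*k + 6)
(s_(k+1) − s_k) − t_k = 0

valid (s_(k+1) − s_k reduces to t_k)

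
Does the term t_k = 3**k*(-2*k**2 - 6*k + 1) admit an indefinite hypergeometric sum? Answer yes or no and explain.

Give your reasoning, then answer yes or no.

Yes. s_k = 3**k*(2 - k**2).

r(k) = 3*(2*k**2 + 10*k + 7)/(2*k**2 + 6*k - 1) after simplifying.
So A=3 and B=1, with C=k**2 + 3*k - 1/2.
Set up (3)·f(k+1) − (1)·f(k) − (k**2 + 3*k - 1/2) = 0.
Bound: deg f ≤ 2.
Solving with deg f ≤ 2: f(k) = (k**2 - 2)/2.
Certificate R = B(k−1)f/C = (k**2 - 2)/(2*k**2 + 6*k - 1) gives s_k = 3**k*(2 - k**2).
Verify: 3**k*(-2*k**2 - 6*k + 1) matches t_k.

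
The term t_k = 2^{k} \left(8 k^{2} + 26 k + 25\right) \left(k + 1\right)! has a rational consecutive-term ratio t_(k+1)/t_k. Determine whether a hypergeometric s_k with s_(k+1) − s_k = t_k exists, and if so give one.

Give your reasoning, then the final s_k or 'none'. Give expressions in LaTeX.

s_k = 2^{k} \left(4 k + 3\right) \left(k + 1\right)!

Step 1: r(k) = 2*(8*k**3 + 58*k**2 + 143*k + 118)/(8*k**2 + 26*k + 25).
So A=2*k + 4 and B=1, with C=k**2 + 13*k/4 + 25/8.
f must satisfy (2*k + 4)·f(k+1) − (1)·f(k) = k**2 + 13*k/4 + 25/8.
From deg A=1, deg B=0, deg C=2: d=1.
Match coefficients ⇒ f(k) = (4*k + 3)/8.
Certificate R = B(k−1)f/C = (4*k + 3)/(8*k**2 + 26*k + 25) gives s_k = 2**k*(4*k + 3)*factorial(k + 1).
Verify: 2**k*(8*k**2 + 26*k + 25)*factorial(k + 1) matches t_k.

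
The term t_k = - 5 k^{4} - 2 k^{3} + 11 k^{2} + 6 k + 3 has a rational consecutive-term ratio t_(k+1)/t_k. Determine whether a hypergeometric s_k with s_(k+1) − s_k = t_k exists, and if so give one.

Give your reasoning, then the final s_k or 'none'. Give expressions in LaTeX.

r(k) = (5*k**4 + 22*k**3 + 25*k**2 - 2*k - 13)/(5*k**4 + 2*k**3 - 11*k**2 - 6*k - 3) after simplifying.
Factor: A=1; B=1; C=k**4 + 2*k**3/5 - 11*k**2/5 - 6*k/5 - 3/5.
Set up (1)·f(k+1) − (1)·f(k) − (k**4 + 2*k**3/5 - 11*k**2/5 - 6*k/5 - 3/5) = 0.
From deg A=0, deg B=0, deg C=4: d=5.
Coefficient equations give f(k) = k*(k**4 - 2*k**3 - 3*k**2 + 3*k - 2)/5.
Certificate R = B(k−1)f/C = k*(k**4 - 2*k**3 - 3*k**2 + 3*k - 2)/(5*k**4 + 2*k**3 - 11*k**2 - 6*k - 3) gives s_k = k*(-k**4 + 2*k**3 + 3*k**2 - 3*k + 2).
Δs = -5*k**4 - 2*k**3 + 11*k**2 + 6*k + 3, as required.

s_k = k \left(- k^{4} + 2 k^{3} + 3 k^{2} - 3 k + 2\right)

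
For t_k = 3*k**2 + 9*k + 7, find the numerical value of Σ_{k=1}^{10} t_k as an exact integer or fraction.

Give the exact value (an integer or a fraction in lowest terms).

Σ = 1720

Step 1: r(k) = (3*k**2 + 15*k + 19)/(3*k**2 + 9*k + 7).
Normal form (A,B,C) = (1, 1, k**2 + 3*k + 7/3).
Set up (1)·f(k+1) − (1)·f(k) − (k**2 + 3*k + 7/3) = 0.
Bound: deg f ≤ 3.
A polynomial solution: f(k) = k*(k**2 + 3*k + 3)/3.
So s_k = (B(k−1)f/C)·t_k = (k*(k**2 + 3*k + 3)/(3*k**2 + 9*k + 7))·t_k = k*(k**2 + 3*k + 3).
Check: Δs_k = 3*k**2 + 9*k + 7. ✓
Telescoping: Σ = s_(11) − s_(1) = 1727 − (7) = 1720.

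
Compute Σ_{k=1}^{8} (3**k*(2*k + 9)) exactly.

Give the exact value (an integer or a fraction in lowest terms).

Σ = 236184

The ratio is 3*(2*k + 11)/(2*k + 9).
Factor: A=3; B=1; C=k + 9/2.
Solve (3)·f(k+1) − (1)·f(k) = k + 9/2.
deg f ≤ 1 (via 0,0,1).
Solve for f: f(k) = (k + 3)/2 (degree 1 ≤ 1).
Get s_k = R·t_k = 3**k*(k + 3) with R(k) = B(k−1)f(k)/C(k) = (k + 3)/(2*k + 9).
Δs = 3**k*(2*k + 9), as required.
Sum = s_(9) − s_(1); s_(9) = 236196, s_(1) = 12 ⇒ 236184.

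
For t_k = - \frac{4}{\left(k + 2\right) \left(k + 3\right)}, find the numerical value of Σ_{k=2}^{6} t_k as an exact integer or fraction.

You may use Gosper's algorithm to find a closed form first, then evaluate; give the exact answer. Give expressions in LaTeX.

Σ = -5/9

The ratio is (k + 2)/(k + 4).
Take A(k)=k + 2, B(k)=k + 4, C(k)=1.
f must satisfy (k + 2)·f(k+1) − (k + 3)·f(k) = 1.
deg f ≤ 1 (via 1,1,0).
Solve for f: f(k) = k/2 (degree 1 ≤ 1).
Certificate R = B(k−1)f/C = k*(k + 3)/2 gives s_k = -2*k/(k + 2).
Check: Δs_k = -4/(k**2 + 5*k + 6). ✓
Σ_(k=2)^(6) t_k = s_(7) − s_(2) = -14/9 − (-1) = -5/9.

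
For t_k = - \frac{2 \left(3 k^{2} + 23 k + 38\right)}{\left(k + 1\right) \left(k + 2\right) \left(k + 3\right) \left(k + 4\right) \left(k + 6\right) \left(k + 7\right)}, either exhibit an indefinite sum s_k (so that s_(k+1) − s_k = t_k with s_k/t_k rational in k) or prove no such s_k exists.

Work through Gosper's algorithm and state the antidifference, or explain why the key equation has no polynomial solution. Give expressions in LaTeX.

Ratio r(k) = (k + 1)*(k + 6)*(23*k + 3*(k + 1)**2 + 61)/((k + 5)*(k + 8)*(3*k**2 + 23*k + 38)).
Gosper form: A/B · C(k+1)/C(k) with A=k + 1, B=k + 8, C=k**3 + 38*k**2/3 + 51*k + 190/3.
Set up (k + 1)·f(k+1) − (k + 7)·f(k) − (k**3 + 38*k**2/3 + 51*k + 190/3) = 0.
Bound: deg f ≤ 6.
Coefficient equations give f(k) = k*(k + 2)*(k + 4)*(k + 5)*(k**2 + 10*k + 27)/54.
R(k) = B(k−1)·f(k)/C(k) = k*(k + 2)*(k + 4)*(k + 7)*(k**2 + 10*k + 27)/(18*(3*k**2 + 23*k + 38)); s_k = R·t_k = k*(-k**2 - 10*k - 27)/(9*(k**3 + 10*k**2 + 27*k + 18)).
Check: Δs_k = 2*(-3*k**2 - 23*k - 38)/(k**6 + 23*k**5 + 207*k**4 + 925*k**3 + 2144*k**2 + 2412*k + 1008). ✓

s_k = \frac{k \left(- k^{2} - 10 k - 27\right)}{9 \left(k^{3} + 10 k^{2} + 27 k + 18\right)}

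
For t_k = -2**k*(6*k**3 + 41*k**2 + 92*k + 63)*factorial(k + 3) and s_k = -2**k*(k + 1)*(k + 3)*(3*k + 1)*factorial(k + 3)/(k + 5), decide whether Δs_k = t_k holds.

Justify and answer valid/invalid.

Invalid: residual 2**(k + 1)*(6*k**4 + 71*k**3 + 294*k**2 + 519*k + 314)*factorial(k + 3)/((k + 5)*(k + 6)) ≠ 0.

s_(k+1) = -2**(k + 1)*(k + 2)*(k + 4)*(3*k + 4)*factorial(k + 4)/(k + 6)
s_(k+1) − s_k = -2**k*(6*k**5 + 95*k**4 + 581*k**3 + 1717*k**2 + 2415*k + 1262)*factorial(k + 3)/((k + 5)*(k + 6))
(s_(k+1) − s_k) − t_k = 2**(k + 1)*(6*k**4 + 71*k**3 + 294*k**2 + 519*k + 314)*factorial(k + 3)/((k + 5)*(k + 6))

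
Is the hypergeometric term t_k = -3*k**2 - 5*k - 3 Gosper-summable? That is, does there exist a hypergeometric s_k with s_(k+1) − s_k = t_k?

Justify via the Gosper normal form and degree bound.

Yes. s_k = k*(-k**2 - k - 1).

Ratio r(k) = (3*k**2 + 11*k + 11)/(3*k**2 + 5*k + 3).
A = 1, B = 1, C = k**2 + 5*k/3 + 1.
f must satisfy (1)·f(k+1) − (1)·f(k) = k**2 + 5*k/3 + 1.
deg f ≤ 3 (via 0,0,2).
Solve for f: f(k) = k*(k**2 + k + 1)/3 (degree 3 ≤ 3).
Get s_k = R·t_k = k*(-k**2 - k - 1) with R(k) = B(k−1)f(k)/C(k) = k*(k**2 + k + 1)/(3*k**2 + 5*k + 3).
Verify: -3*k**2 - 5*k - 3 matches t_k.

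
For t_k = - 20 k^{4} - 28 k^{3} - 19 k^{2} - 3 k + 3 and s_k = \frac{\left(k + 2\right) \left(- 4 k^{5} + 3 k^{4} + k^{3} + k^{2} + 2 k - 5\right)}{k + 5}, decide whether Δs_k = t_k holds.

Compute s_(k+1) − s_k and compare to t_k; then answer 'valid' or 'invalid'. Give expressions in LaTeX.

Invalid: residual \frac{3 \left(16 k^{5} + 131 k^{4} + 160 k^{3} + 99 k^{2} + 14 k - 20\right)}{k^{2} + 11 k + 30} ≠ 0.

s_(k+1) = (k + 3)*(2*k - 4*(k + 1)**5 + 3*(k + 1)**4 + (k + 1)**3 + (k + 1)**2 - 3)/(k + 6)
s_(k+1) − s_k = (-20*k**6 - 200*k**5 - 534*k**4 - 572*k**3 - 303*k**2 - 15*k + 30)/(k**2 + 11*k + 30)
(s_(k+1) − s_k) − t_k = 3*(16*k**5 + 131*k**4 + 160*k**3 + 99*k**2 + 14*k - 20)/(k**2 + 11*k + 30)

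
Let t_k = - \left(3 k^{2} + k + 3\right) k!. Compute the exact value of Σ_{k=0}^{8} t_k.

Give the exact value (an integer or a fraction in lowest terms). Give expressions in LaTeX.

Compute t_(k+1)/t_k: get (k + 1)*(k + 3*(k + 1)**2 + 4)/(3*k**2 + k + 3).
Take A(k)=k + 1, B(k)=1, C(k)=k**2 + k/3 + 1.
Need (k + 1)·f(k+1) − (1)·f(k) = k**2 + k/3 + 1.
d = 1 from the (1,0,2) case.
Solving with deg f ≤ 1: f(k) = (3*k - 2)/3.
R(k) = B(k−1)·f(k)/C(k) = (3*k - 2)/(3*k**2 + k + 3); s_k = R·t_k = -(3*k - 2)*factorial(k).
Δs = -(3*k**2 + k + 3)*factorial(k), as required.
Sum = s_(9) − s_(0); s_(9) = -9072000, s_(0) = 2 ⇒ -9072002.

Σ = -9072002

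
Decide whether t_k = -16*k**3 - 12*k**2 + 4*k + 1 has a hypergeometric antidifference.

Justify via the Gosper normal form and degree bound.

Yes. s_k = k*(-4*k**3 + 4*k**2 + 4*k - 3).

t_(k+1)/t_k = (16*k**3 + 60*k**2 + 68*k + 23)/(16*k**3 + 12*k**2 - 4*k - 1).
A = 1, B = 1, C = k**3 + 3*k**2/4 - k/4 - 1/16.
Key eq: (1)·f(k+1) = (1)·f(k) + (k**3 + 3*k**2/4 - k/4 - 1/16).
deg f ≤ 4 (via 0,0,3).
Match coefficients ⇒ f(k) = k*(4*k**3 - 4*k**2 - 4*k + 3)/16.
Certificate R = B(k−1)f/C = k*(4*k**3 - 4*k**2 - 4*k + 3)/(16*k**3 + 12*k**2 - 4*k - 1) gives s_k = k*(-4*k**3 + 4*k**2 + 4*k - 3).
s_(k+1) − s_k = -16*k**3 - 12*k**2 + 4*k + 1 = t_k.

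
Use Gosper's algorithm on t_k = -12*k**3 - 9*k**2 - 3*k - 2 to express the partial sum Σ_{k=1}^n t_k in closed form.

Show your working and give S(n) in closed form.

The ratio is (12*k**3 + 45*k**2 + 57*k + 26)/(12*k**3 + 9*k**2 + 3*k + 2).
So A=1 and B=1, with C=k**3 + 3*k**2/4 + k/4 + 1/6.
Need (1)·f(k+1) − (1)·f(k) = k**3 + 3*k**2/4 + k/4 + 1/6.
deg f ≤ 4 (via 0,0,3).
Match coefficients ⇒ f(k) = k*(3*k**3 - 3*k**2 + 2)/12.
Certificate R = B(k−1)f/C = k*(3*k**3 - 3*k**2 + 2)/(12*k**3 + 9*k**2 + 3*k + 2) gives s_k = k*(-3*k**3 + 3*k**2 - 2).
Δs = -12*k**3 - 9*k**2 - 3*k - 2, as required.
Σ_(k=1)^n t_k = s_(n+1) − s_(1) = (-3*n**4 - 9*n**3 - 9*n**2 - 5*n - 2) − (-2), i.e. n*(-3*n**3 - 9*n**2 - 9*n - 5).

S(n) = n*(-3*n**3 - 9*n**2 - 9*n - 5)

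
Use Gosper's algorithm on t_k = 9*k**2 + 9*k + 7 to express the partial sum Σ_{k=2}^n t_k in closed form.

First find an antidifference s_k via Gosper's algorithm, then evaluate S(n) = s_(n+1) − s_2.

The ratio is (9*k**2 + 27*k + 25)/(9*k**2 + 9*k + 7).
A = 1, B = 1, C = k**2 + k + 7/9.
Solve (1)·f(k+1) − (1)·f(k) = k**2 + k + 7/9.
Degrees (0,0,2) ⇒ d ≤ 3.
Match coefficients ⇒ f(k) = k*(3*k**2 + 4)/9.
R(k) = B(k−1)·f(k)/C(k) = k*(3*k**2 + 4)/(9*k**2 + 9*k + 7); s_k = R·t_k = k*(3*k**2 + 4).
s_(k+1) − s_k = 9*k**2 + 9*k + 7 = t_k.
Evaluate: s_(n+1) = 3*n**3 + 9*n**2 + 13*n + 7; subtract s_(2) = 32 ⇒ S(n) = 3*n**3 + 9*n**2 + 13*n - 25.

S(n) = 3*n**3 + 9*n**2 + 13*n - 25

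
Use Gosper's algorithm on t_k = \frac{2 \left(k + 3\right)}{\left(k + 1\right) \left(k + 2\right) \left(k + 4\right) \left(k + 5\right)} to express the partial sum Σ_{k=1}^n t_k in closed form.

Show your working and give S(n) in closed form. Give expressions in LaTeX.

S(n) = \frac{n \left(n + 7\right)}{10 \left(n^{2} + 7 n + 10\right)}

Ratio r(k) = (k + 1)*(k + 4)**2/((k + 3)**2*(k + 6)).
Normal form (A,B,C) = (k + 1, k + 6, k**2 + 6*k + 9).
Solve (k + 1)·f(k+1) − (k + 5)·f(k) = k**2 + 6*k + 9.
deg f ≤ 4 (via 1,1,2).
Coefficient equations give f(k) = k*(k + 2)*(k + 3)*(k + 5)/8.
So s_k = (B(k−1)f/C)·t_k = (k*(k + 2)*(k + 5)**2/(8*(k + 3)))·t_k = k*(k + 5)/(4*(k**2 + 5*k + 4)).
Check: Δs_k = 2*(k + 3)/(k**4 + 12*k**3 + 49*k**2 + 78*k + 40). ✓
Evaluate: s_(n+1) = (n**2 + 7*n + 6)/(4*(n**2 + 7*n + 10)); subtract s_(1) = 3/20 ⇒ S(n) = n*(n + 7)/(10*(n**2 + 7*n + 10)).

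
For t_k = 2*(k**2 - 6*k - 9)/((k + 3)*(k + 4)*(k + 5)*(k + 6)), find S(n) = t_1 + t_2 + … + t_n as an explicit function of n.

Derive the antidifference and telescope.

S(n) = n*(-2*n - 5)/(n**3 + 15*n**2 + 74*n + 120)

The ratio is (k**3 - k**2 - 26*k - 42)/(k**3 + k**2 - 51*k - 63).
So A=k + 3 and B=k + 7, with C=k**2 - 6*k - 9.
Solve (k + 3)·f(k+1) − (k + 6)·f(k) = k**2 - 6*k - 9.
Degrees (1,1,2) ⇒ d ≤ 3.
Solving with deg f ≤ 3: f(k) = -k*(k**2 + 52*k + 67)/40.
R(k) = B(k−1)·f(k)/C(k) = -k*(k + 6)*(k**2 + 52*k + 67)/(40*(k**2 - 6*k - 9)); s_k = R·t_k = k*(-k**2 - 52*k - 67)/(20*(k + 3)*(k + 4)*(k + 5)).
Verify: 2*(k**2 - 6*k - 9)/(k**4 + 18*k**3 + 119*k**2 + 342*k + 360) matches t_k.
Σ_(k=1)^n t_k = s_(n+1) − s_(1) = ((-n**3 - 55*n**2 - 174*n - 120)/(20*(n**3 + 15*n**2 + 74*n + 120))) − (-1/20), i.e. n*(-2*n - 5)/(n**3 + 15*n**2 + 74*n + 120).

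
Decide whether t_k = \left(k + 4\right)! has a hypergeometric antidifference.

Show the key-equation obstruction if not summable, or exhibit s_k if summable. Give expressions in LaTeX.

r(k) = k + 5 after simplifying.
Normal form (A,B,C) = (k + 5, 1, 1).
Solve (k + 5)·f(k+1) − (1)·f(k) = 1.
deg f ≤ -1 (via 1,0,0).
d = -1 < 0 ⇒ no nonzero polynomial f; not summable.

No — t_k has no hypergeometric antidifference.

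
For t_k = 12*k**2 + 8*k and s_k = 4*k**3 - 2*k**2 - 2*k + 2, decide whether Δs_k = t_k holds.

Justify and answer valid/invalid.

s_(k+1) = -2*k + 4*(k + 1)**3 - 2*(k + 1)**2
s_(k+1) − s_k = 4*k*(3*k + 2)
(s_(k+1) − s_k) − t_k = 0

Valid — Δs_k = t_k.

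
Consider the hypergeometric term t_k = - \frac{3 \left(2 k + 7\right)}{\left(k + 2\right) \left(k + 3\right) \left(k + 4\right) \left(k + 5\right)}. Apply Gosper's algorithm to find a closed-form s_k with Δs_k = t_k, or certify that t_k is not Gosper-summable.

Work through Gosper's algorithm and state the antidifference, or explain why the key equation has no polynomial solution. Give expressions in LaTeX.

s_k = \frac{3 k \left(- k - 6\right)}{8 \left(k^{2} + 6 k + 8\right)}

r(k) = (k + 2)*(2*k + 9)/((k + 6)*(2*k + 7)) after simplifying.
So A=k + 2 and B=k + 6, with C=k + 7/2.
f must satisfy (k + 2)·f(k+1) − (k + 5)·f(k) = k + 7/2.
Degrees (1,1,1) ⇒ d ≤ 3.
Solving with deg f ≤ 3: f(k) = k*(k + 3)*(k + 6)/16.
Then R = B(k−1)f/C = k*(k + 3)*(k + 5)*(k + 6)/(8*(2*k + 7)), so s_k = R(k)·t_k = 3*k*(-k - 6)/(8*(k**2 + 6*k + 8)).
Check: Δs_k = 3*(-2*k - 7)/(k**4 + 14*k**3 + 71*k**2 + 154*k + 120). ✓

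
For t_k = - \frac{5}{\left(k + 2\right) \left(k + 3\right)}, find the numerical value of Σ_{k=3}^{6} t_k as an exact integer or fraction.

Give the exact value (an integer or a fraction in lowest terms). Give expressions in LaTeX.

Σ = -4/9

Step 1: r(k) = (k + 2)/(k + 4).
Normal form (A,B,C) = (k + 2, k + 4, 1).
f must satisfy (k + 2)·f(k+1) − (k + 3)·f(k) = 1.
Degrees (1,1,0) ⇒ d ≤ 1.
Coefficient equations give f(k) = k/2.
Then R = B(k−1)f/C = k*(k + 3)/2, so s_k = R(k)·t_k = -5*k/(2*k + 4).
Verify: -5/(k**2 + 5*k + 6) matches t_k.
Telescoping: Σ = s_(7) − s_(3) = -35/18 − (-3/2) = -4/9.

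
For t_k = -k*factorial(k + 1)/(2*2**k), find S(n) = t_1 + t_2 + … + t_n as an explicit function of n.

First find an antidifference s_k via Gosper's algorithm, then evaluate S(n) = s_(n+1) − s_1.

S(n) = 1 - factorial(n + 2)/(2*2**n)

t_(k+1)/t_k = (k + 1)*(k + 2)/(2*k).
So A=k/2 + 1 and B=1, with C=k.
Solve (k/2 + 1)·f(k+1) − (1)·f(k) = k.
deg f ≤ 0 (via 1,0,1).
A polynomial solution: f(k) = 2.
So s_k = (B(k−1)f/C)·t_k = (2/k)·t_k = -factorial(k + 1)/2**k.
Check: Δs_k = -k*factorial(k + 1)/(2*2**k). ✓
s_(n+1) = -2**(-n - 1)*factorial(n + 2) and s_(1) = -1, so S(n) = 1 - factorial(n + 2)/(2*2**n).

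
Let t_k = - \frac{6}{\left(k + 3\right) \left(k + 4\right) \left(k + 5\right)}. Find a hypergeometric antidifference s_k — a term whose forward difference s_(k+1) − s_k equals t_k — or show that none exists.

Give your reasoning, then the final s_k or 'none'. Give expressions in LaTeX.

s_k = \frac{k \left(- k - 7\right)}{4 \left(k + 3\right) \left(k + 4\right)}

r(k) = (k + 3)/(k + 6) after simplifying.
A = k + 3, B = k + 6, C = 1.
Solve (k + 3)·f(k+1) − (k + 5)·f(k) = 1.
d = 2 from the (1,1,0) case.
A polynomial solution: f(k) = k*(k + 7)/24.
Then R = B(k−1)f/C = k*(k + 5)*(k + 7)/24, so s_k = R(k)·t_k = k*(-k - 7)/(4*(k + 3)*(k + 4)).
Δs = -6/(k**3 + 12*k**2 + 47*k + 60), as required.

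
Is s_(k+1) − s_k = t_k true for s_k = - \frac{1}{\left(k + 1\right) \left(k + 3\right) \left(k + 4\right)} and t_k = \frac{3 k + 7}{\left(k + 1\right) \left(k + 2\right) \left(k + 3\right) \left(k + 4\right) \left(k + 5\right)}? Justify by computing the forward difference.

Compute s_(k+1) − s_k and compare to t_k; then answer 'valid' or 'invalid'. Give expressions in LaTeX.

s_(k+1) = -1/((k + 2)*(k + 4)*(k + 5))
s_(k+1) − s_k = (3*k + 7)/(k**5 + 15*k**4 + 85*k**3 + 225*k**2 + 274*k + 120)
(s_(k+1) − s_k) − t_k = 0

valid; difference matches t_k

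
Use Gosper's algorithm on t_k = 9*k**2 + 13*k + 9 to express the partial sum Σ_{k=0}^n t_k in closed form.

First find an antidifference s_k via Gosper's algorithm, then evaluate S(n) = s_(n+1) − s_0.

Step 1: r(k) = (9*k**2 + 31*k + 31)/(9*k**2 + 13*k + 9).
Normal form (A,B,C) = (1, 1, k**2 + 13*k/9 + 1).
f must satisfy (1)·f(k+1) − (1)·f(k) = k**2 + 13*k/9 + 1.
Degrees (0,0,2) ⇒ d ≤ 3.
A polynomial solution: f(k) = k*(3*k**2 + 2*k + 4)/9.
So s_k = (B(k−1)f/C)·t_k = (k*(3*k**2 + 2*k + 4)/(9*k**2 + 13*k + 9))·t_k = k*(3*k**2 + 2*k + 4).
Verify: 9*k**2 + 13*k + 9 matches t_k.
Telescope: S(n) = s_(n+1) − s_(0) = 3*n**3 + 11*n**2 + 17*n + 9 − (0) = 3*n**3 + 11*n**2 + 17*n + 9.

S(n) = 3*n**3 + 11*n**2 + 17*n + 9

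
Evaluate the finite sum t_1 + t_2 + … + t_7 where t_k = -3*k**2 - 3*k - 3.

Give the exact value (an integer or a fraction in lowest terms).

Ratio r(k) = (k + (k + 1)**2 + 2)/(k**2 + k + 1).
Factor: A=1; B=1; C=k**2 + k + 1.
Need (1)·f(k+1) − (1)·f(k) = k**2 + k + 1.
d = 3 from the (0,0,2) case.
Solving with deg f ≤ 3: f(k) = k*(k**2 + 2)/3.
Certificate R = B(k−1)f/C = k*(k**2 + 2)/(3*(k**2 + k + 1)) gives s_k = k*(-k**2 - 2).
s_(k+1) − s_k = -3*k**2 - 3*k - 3 = t_k.
Evaluate s at k=8 and k=1: -528 and -3; difference -525.

Σ = -525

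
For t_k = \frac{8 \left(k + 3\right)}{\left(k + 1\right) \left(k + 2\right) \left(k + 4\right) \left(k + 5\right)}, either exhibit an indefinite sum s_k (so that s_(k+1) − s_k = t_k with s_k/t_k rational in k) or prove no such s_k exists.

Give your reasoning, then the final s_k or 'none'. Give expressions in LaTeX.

s_k = \frac{k \left(k + 5\right)}{k^{2} + 5 k + 4}

Ratio r(k) = (k + 1)*(k + 4)**2/((k + 3)**2*(k + 6)).
A = k + 1, B = k + 6, C = k**2 + 6*k + 9.
Need (k + 1)·f(k+1) − (k + 5)·f(k) = k**2 + 6*k + 9.
From deg A=1, deg B=1, deg C=2: d=4.
Coefficient equations give f(k) = k*(k + 2)*(k + 3)*(k + 5)/8.
Get s_k = R·t_k = k*(k + 5)/(k**2 + 5*k + 4) with R(k) = B(k−1)f(k)/C(k) = k*(k + 2)*(k + 5)**2/(8*(k + 3)).
Check: Δs_k = 8*(k + 3)/(k**4 + 12*k**3 + 49*k**2 + 78*k + 40). ✓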